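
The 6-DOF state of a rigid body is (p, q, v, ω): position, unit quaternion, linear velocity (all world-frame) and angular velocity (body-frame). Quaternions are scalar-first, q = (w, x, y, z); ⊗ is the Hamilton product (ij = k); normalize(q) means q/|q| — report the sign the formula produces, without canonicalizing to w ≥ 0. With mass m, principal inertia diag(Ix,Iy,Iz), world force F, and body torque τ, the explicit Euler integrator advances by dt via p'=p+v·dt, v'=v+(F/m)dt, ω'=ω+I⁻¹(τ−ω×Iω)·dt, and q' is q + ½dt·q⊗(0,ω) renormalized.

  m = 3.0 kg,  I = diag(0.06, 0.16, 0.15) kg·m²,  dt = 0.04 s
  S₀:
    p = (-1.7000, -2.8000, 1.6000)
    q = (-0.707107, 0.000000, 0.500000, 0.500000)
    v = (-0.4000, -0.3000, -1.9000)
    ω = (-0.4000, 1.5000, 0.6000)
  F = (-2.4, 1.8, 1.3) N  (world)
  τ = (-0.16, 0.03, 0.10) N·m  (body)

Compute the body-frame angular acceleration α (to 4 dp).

precession coupling ω×(Iω) = (-0.0090, 0.0216, -0.0600)
angular accel α = (-2.5167, 0.0525, 1.0667)

α = (-2.5167, 0.0525, 1.0667)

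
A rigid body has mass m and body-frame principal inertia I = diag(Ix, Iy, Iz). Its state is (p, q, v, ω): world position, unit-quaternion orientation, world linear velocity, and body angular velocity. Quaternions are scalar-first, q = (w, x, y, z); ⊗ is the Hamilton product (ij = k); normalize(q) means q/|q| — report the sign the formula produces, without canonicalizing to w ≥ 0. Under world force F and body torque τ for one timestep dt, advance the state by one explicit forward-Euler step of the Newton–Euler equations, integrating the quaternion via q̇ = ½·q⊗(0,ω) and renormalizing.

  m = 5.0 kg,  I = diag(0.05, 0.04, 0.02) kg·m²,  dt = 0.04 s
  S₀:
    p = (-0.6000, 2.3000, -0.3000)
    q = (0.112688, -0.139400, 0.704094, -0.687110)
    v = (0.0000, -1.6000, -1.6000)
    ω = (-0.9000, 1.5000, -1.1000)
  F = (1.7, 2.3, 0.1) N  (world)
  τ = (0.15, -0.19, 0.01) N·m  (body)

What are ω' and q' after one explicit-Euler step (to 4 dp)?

ω' = (-0.8064, 1.2803, -1.1070)
q' = (0.0739, -0.1362, 0.7162, -0.6805)

precession coupling ω×(Iω) = (0.0330, 0.0297, 0.0135)
(τ − ω×Iω)/I = (2.3400, -5.4925, -0.1750)
new body rate ω' = (-0.8064, 1.2803, -1.1070)
2q̇ = q⊗(0,ω) = (-1.9374220, 0.1547424, 0.6340910, 0.3006278)
q + ½dt·q⊗(0,ω), renormalized = (0.0739, -0.1362, 0.7162, -0.6805)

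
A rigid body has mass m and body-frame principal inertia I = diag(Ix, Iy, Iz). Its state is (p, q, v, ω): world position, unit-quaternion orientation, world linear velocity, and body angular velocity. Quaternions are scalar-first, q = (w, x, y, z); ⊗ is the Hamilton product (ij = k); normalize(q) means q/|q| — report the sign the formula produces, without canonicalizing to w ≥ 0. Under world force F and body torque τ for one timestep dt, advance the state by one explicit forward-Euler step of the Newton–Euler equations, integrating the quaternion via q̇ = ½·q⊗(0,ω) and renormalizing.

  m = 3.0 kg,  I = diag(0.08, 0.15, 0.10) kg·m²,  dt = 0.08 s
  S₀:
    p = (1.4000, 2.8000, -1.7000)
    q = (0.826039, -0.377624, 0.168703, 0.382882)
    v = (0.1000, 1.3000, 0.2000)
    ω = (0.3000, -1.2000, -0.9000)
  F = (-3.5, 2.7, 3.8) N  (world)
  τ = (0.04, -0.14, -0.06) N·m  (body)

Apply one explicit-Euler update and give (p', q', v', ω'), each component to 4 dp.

p' = (1.4080, 2.9040, -1.6840)
q' = (0.8509, -0.3547, 0.1198, 0.3686)
v' = (0.0067, 1.3720, 0.3013)
ω' = (0.3940, -1.2775, -0.9278)

ω×(Iω) gyroscopic = (-0.0540, 0.0054, -0.0252)
α = I⁻¹(τ − ω×Iω) = (1.1750, -0.9693, -0.3480)
new body rate ω' = (0.3940, -1.2775, -0.9278)
q⊗(0,ω) = (0.6603246, 0.5554374, -1.2162438, -0.3408972)
q' = normalize(q + ½dt·q⊗(0,ω)) = (0.8509, -0.3547, 0.1198, 0.3686)
linear accel F/m = (-1.1667, 0.9000, 1.2667)
p + v·dt = (1.4080, 2.9040, -1.6840)
v' = v + a·dt = (0.0067, 1.3720, 0.3013)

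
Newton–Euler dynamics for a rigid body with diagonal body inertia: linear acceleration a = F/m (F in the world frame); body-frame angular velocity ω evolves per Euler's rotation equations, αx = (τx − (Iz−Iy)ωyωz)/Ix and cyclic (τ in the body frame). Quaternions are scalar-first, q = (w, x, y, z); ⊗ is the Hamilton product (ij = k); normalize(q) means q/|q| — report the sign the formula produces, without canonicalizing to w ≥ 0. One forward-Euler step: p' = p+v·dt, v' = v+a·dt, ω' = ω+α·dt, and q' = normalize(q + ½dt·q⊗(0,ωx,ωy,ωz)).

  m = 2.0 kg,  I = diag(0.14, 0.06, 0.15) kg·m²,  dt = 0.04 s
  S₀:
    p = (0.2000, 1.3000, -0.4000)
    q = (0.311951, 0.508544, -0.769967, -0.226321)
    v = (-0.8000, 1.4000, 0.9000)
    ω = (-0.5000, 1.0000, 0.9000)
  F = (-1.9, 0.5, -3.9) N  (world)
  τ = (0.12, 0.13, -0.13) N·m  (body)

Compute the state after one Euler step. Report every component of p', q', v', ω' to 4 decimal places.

p' = (0.1680, 1.3560, -0.3640)
q' = (0.3364, 0.4959, -0.7703, -0.2181)
v' = (-0.8380, 1.4100, 0.8220)
ω' = (-0.4889, 1.0837, 0.8547)

(τ − ω×Iω)/I = (0.2786, 2.0917, -1.1333)
new body rate ω' = (-0.4889, 1.0837, 0.8547)
2q̇ = q⊗(0,ω) = (1.2279279, -0.6226248, -0.0325781, 0.4043164)
q + ½dt·q⊗(0,ω), renormalized = (0.3364, 0.4959, -0.7703, -0.2181)
p' = p + v·dt = (0.1680, 1.3560, -0.3640)
v + (F/m)dt = (-0.8380, 1.4100, 0.8220)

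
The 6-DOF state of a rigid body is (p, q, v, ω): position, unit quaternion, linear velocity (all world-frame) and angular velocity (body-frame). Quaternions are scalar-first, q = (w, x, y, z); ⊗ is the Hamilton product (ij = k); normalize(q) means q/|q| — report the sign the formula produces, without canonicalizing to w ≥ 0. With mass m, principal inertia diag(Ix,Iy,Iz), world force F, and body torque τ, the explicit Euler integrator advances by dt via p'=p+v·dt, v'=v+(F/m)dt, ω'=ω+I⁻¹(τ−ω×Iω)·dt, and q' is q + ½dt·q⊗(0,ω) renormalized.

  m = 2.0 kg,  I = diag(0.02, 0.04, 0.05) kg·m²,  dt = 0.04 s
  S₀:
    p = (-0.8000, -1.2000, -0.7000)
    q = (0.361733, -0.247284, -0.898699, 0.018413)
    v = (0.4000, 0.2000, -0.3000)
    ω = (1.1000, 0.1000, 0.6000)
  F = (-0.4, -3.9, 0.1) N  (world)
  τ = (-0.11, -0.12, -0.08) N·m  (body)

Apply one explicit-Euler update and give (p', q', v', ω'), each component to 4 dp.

p' = (-0.7840, -1.1920, -0.7120)
q' = (0.3686, -0.2501, -0.8943, 0.0420)
v' = (0.3920, 0.1220, -0.2980)
ω' = (0.8788, -0.0002, 0.5342)

a = (-0.2000, -1.9500, 0.0500)
p' = p + v·dt = (-0.7840, -1.1920, -0.7120)
new velocity v' = (0.3920, 0.1220, -0.2980)
α = I⁻¹(τ − ω×Iω) = (-5.5300, -2.5050, -1.6440)
ω + α·dt = (0.8788, -0.0002, 0.5342)
q⊗(0,ω) = (0.3508345, -0.1431544, 0.2047980, 1.1808803)
q' = normalize(q + ½dt·q⊗(0,ω)) = (0.3686, -0.2501, -0.8943, 0.0420)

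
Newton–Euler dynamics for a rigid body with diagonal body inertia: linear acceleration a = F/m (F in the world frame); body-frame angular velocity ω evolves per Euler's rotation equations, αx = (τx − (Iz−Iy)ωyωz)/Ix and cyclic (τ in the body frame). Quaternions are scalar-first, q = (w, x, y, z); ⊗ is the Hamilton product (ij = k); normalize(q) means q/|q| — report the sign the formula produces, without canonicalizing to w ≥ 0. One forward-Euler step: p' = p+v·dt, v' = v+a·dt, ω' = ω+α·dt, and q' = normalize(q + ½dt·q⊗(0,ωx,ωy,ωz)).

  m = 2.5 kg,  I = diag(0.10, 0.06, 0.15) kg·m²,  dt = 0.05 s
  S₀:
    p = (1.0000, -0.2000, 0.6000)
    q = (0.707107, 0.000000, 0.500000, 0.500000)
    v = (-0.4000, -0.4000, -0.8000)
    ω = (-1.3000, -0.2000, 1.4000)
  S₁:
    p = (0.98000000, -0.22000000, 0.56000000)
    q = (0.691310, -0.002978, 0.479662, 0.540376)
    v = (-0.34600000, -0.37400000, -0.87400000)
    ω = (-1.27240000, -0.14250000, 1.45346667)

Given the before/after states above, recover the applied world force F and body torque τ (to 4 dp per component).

velocity change Δv = (0.05400000, 0.02600000, -0.07400000)
applied force F = (2.7000, 1.3000, -3.7000)
rate change Δω = (0.02760000, 0.05750000, 0.05346667)
gyro term ω₀×Iω₀ = (-0.0252, 0.0910, -0.0104)
I·α + gyro = (0.0300, 0.1600, 0.1500)

F = (2.7000, 1.3000, -3.7000)
τ = (0.0300, 0.1600, 0.1500)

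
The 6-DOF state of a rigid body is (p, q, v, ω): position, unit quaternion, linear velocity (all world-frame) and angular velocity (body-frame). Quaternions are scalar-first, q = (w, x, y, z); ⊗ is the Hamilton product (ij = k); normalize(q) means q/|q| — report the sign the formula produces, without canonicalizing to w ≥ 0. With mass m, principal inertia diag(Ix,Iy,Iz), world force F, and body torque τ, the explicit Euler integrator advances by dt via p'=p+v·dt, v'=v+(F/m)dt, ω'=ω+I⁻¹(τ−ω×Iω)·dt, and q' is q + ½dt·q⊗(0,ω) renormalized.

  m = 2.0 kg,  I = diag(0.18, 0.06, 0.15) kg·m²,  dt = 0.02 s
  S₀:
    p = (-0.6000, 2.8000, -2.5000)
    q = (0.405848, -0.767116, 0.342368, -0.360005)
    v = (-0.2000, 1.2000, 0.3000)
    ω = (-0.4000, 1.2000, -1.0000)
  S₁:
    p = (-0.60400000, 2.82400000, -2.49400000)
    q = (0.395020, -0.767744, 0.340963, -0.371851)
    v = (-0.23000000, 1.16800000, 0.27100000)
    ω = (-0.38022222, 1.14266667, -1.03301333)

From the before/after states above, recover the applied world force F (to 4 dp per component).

F = (-3.0000, -3.2000, -2.9000)

velocity change Δv = (-0.03000000, -0.03200000, -0.02900000)
m·(v₁−v₀)/dt = (-3.0000, -3.2000, -2.9000)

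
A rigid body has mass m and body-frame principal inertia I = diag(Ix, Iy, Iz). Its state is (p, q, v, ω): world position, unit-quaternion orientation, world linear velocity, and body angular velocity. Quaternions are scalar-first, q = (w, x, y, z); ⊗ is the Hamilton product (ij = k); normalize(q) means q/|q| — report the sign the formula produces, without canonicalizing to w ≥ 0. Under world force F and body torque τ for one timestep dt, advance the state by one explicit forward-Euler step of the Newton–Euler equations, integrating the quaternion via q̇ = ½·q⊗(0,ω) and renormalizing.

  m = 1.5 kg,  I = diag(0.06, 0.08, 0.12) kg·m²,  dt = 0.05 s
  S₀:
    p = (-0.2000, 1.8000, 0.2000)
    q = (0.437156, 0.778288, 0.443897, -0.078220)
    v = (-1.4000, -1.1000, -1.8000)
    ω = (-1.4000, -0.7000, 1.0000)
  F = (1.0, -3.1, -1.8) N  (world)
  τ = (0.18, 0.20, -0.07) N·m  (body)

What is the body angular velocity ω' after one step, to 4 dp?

ω' = (-1.2267, -0.6275, 0.9627)

ω×(Iω) gyroscopic = (-0.0280, 0.0840, 0.0196)
(τ − ω×Iω)/I = (3.4667, 1.4500, -0.7467)
ω' = ω + α·dt = (-1.2267, -0.6275, 0.9627)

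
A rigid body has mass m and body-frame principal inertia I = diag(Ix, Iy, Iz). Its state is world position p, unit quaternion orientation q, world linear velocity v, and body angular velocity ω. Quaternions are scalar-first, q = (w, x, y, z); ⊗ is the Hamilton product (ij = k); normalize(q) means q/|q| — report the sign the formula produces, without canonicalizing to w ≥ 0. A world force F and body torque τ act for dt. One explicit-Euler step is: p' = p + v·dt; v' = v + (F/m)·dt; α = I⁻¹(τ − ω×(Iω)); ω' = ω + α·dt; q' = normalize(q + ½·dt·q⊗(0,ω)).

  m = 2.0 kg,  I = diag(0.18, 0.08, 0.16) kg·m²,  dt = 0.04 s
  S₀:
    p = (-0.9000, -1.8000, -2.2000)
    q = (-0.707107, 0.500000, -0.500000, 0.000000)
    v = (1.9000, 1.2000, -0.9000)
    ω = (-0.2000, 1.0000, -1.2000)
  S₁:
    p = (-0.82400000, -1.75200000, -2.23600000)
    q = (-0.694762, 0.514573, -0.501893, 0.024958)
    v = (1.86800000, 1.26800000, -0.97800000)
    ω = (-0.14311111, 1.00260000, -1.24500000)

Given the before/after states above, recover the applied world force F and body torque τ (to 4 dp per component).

F = (-1.6000, 3.4000, -3.9000)
τ = (0.1600, 0.0100, -0.1600)

Δv = v₁−v₀ = (-0.03200000, 0.06800000, -0.07800000)
m·(v₁−v₀)/dt = (-1.6000, 3.4000, -3.9000)
ω₁ − ω₀ = (0.05688889, 0.00260000, -0.04500000)
ω₀×(Iω₀) = (-0.0960, 0.0048, 0.0200)
I·α + gyro = (0.1600, 0.0100, -0.1600)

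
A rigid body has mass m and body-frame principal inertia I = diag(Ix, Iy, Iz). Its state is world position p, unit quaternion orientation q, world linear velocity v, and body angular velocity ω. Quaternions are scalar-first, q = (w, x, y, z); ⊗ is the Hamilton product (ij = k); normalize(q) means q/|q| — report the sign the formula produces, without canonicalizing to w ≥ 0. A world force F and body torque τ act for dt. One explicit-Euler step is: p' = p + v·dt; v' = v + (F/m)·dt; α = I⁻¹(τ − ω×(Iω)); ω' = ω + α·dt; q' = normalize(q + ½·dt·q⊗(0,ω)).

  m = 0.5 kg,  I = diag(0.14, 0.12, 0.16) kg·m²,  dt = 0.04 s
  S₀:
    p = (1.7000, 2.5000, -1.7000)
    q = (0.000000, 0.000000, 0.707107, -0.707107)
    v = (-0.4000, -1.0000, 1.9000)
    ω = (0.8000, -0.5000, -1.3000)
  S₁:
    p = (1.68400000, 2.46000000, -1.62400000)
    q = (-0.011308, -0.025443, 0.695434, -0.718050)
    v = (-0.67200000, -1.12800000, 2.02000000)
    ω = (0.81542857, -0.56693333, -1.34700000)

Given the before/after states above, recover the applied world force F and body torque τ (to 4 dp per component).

F = (-3.4000, -1.6000, 1.5000)
τ = (0.0800, -0.1800, -0.1800)

v₁ − v₀ = (-0.27200000, -0.12800000, 0.12000000)
applied force F = (-3.4000, -1.6000, 1.5000)
Δω = ω₁−ω₀ = (0.01542857, -0.06693333, -0.04700000)
ω₀×(Iω₀) = (0.0260, 0.0208, 0.0080)
I·α + gyro = (0.0800, -0.1800, -0.1800)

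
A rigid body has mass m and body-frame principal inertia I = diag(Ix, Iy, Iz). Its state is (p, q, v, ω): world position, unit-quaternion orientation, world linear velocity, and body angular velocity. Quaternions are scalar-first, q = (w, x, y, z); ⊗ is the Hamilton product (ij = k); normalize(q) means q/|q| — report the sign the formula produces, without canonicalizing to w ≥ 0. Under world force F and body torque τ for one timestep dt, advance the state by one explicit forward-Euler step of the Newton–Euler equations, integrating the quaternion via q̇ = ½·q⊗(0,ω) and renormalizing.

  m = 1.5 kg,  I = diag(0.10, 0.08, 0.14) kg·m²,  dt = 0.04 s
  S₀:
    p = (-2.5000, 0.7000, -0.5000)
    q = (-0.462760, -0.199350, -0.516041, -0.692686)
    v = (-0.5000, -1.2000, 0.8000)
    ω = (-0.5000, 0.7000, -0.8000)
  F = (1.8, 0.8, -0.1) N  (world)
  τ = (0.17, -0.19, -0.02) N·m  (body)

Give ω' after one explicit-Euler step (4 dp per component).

(τ − ω×Iω)/I = (2.0360, -2.1750, -0.1929)
ω' = ω + α·dt = (-0.4186, 0.6130, -0.8077)

ω' = (-0.4186, 0.6130, -0.8077)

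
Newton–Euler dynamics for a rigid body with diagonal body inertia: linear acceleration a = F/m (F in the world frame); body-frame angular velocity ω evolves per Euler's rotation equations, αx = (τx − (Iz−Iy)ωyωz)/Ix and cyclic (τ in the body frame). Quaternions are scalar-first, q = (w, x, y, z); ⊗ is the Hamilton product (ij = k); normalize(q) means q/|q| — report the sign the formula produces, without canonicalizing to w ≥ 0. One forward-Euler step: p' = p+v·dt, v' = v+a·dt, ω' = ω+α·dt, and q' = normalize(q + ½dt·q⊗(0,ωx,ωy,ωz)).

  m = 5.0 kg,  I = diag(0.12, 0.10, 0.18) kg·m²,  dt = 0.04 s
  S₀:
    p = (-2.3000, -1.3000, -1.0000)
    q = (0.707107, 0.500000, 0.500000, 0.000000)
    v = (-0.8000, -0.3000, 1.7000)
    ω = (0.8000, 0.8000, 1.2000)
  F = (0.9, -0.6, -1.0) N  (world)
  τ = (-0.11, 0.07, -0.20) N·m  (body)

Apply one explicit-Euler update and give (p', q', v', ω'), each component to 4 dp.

p + v·dt = (-2.3320, -1.3120, -0.9320)
v + (F/m)dt = (-0.7928, -0.3048, 1.6920)
precession coupling ω×(Iω) = (0.0768, -0.0576, -0.0128)
angular accel α = (-1.5567, 1.2760, -1.0400)
ω' = ω + α·dt = (0.7377, 0.8510, 1.1584)
Hamilton product q⊗(0,ω) = (-0.8000000, 1.1656856, -0.0343144, 0.8485284)
q' = normalize(q + ½dt·q⊗(0,ω)) = (0.6907, 0.5230, 0.4990, 0.0170)

p' = (-2.3320, -1.3120, -0.9320)
q' = (0.6907, 0.5230, 0.4990, 0.0170)
v' = (-0.7928, -0.3048, 1.6920)
ω' = (0.7377, 0.8510, 1.1584)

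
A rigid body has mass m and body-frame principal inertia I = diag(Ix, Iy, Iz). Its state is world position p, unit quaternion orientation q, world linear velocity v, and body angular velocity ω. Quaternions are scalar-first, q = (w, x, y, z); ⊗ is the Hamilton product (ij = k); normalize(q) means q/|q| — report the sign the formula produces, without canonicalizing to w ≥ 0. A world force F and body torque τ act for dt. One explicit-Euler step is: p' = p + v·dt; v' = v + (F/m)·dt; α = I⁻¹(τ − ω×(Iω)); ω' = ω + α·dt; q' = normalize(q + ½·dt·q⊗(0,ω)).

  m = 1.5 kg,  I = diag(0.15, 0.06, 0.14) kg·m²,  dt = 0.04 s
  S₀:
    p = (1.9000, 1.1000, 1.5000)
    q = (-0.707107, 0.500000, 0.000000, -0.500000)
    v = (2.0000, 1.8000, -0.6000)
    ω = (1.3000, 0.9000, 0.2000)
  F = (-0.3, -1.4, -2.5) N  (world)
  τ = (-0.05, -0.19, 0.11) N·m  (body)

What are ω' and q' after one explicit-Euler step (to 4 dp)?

ω' = (1.2828, 0.7716, 0.2615)
q' = (-0.7177, 0.4904, -0.0277, -0.4936)

ω×(Iω) gyroscopic = (0.0144, 0.0026, -0.1053)
α = I⁻¹(τ − ω×Iω) = (-0.4293, -3.2100, 1.5379)
new body rate ω' = (1.2828, 0.7716, 0.2615)
2q̇ = q⊗(0,ω) = (-0.5500000, -0.4692391, -1.3863963, 0.3085786)
q + ½dt·q⊗(0,ω), renormalized = (-0.7177, 0.4904, -0.0277, -0.4936)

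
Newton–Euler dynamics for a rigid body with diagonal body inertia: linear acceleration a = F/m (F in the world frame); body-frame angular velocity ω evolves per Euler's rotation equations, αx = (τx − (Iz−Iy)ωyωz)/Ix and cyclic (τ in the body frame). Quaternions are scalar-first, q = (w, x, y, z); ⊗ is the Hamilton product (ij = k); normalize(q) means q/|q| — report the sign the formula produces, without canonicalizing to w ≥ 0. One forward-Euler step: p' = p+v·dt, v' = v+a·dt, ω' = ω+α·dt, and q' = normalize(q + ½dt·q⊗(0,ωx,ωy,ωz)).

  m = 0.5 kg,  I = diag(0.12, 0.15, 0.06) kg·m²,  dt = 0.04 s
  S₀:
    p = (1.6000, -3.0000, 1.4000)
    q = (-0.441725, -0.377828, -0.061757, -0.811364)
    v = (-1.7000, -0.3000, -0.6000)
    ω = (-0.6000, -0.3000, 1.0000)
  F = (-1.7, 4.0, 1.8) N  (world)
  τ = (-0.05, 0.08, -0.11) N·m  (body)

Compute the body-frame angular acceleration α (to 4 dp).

ω×(Iω) gyroscopic = (0.0270, -0.0360, 0.0054)
α = I⁻¹(τ − ω×Iω) = (-0.6417, 0.7733, -1.9233)

α = (-0.6417, 0.7733, -1.9233)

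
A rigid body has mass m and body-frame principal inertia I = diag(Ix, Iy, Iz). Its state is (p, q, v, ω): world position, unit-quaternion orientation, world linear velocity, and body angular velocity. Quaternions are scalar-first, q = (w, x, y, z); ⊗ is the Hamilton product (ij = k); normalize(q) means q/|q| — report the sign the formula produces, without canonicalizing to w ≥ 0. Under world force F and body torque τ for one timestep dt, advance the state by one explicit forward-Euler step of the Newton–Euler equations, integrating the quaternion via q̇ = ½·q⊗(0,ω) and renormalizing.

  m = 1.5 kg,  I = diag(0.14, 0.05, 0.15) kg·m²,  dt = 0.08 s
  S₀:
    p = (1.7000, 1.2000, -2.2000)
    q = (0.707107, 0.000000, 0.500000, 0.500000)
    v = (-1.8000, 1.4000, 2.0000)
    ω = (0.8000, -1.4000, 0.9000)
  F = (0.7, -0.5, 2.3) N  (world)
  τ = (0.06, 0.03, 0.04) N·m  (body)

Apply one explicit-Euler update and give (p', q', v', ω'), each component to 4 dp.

linear accel F/m = (0.4667, -0.3333, 1.5333)
p + v·dt = (1.5560, 1.3120, -2.0400)
v' = v + a·dt = (-1.7627, 1.3733, 2.1227)
(τ − ω×Iω)/I = (1.3286, 0.7440, -0.4053)
ω' = ω + α·dt = (0.9063, -1.3405, 0.8676)
Hamilton product q⊗(0,ω) = (0.2500000, 1.7156856, -0.5899498, 0.2363963)
q' = normalize(q + ½dt·q⊗(0,ω)) = (0.7152, 0.0684, 0.4751, 0.5081)

p' = (1.5560, 1.3120, -2.0400)
q' = (0.7152, 0.0684, 0.4751, 0.5081)
v' = (-1.7627, 1.3733, 2.1227)
ω' = (0.9063, -1.3405, 0.8676)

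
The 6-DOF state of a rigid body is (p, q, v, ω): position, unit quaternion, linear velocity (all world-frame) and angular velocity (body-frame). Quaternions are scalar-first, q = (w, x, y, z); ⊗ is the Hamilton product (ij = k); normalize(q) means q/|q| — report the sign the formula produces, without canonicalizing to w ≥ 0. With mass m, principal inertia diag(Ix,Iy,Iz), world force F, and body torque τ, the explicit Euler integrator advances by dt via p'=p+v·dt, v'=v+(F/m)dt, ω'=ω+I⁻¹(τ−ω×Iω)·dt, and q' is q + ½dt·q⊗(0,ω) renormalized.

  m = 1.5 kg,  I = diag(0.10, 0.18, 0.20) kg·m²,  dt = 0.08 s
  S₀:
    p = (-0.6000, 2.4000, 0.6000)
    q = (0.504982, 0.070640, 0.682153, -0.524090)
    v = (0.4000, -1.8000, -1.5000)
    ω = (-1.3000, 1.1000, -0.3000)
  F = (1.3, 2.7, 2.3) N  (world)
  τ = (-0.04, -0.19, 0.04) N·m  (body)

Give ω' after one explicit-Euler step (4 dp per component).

angular accel α = (-0.3340, -0.8389, 0.7720)
ω' = ω + α·dt = (-1.3267, 1.0329, -0.2382)

ω' = (-1.3267, 1.0329, -0.2382)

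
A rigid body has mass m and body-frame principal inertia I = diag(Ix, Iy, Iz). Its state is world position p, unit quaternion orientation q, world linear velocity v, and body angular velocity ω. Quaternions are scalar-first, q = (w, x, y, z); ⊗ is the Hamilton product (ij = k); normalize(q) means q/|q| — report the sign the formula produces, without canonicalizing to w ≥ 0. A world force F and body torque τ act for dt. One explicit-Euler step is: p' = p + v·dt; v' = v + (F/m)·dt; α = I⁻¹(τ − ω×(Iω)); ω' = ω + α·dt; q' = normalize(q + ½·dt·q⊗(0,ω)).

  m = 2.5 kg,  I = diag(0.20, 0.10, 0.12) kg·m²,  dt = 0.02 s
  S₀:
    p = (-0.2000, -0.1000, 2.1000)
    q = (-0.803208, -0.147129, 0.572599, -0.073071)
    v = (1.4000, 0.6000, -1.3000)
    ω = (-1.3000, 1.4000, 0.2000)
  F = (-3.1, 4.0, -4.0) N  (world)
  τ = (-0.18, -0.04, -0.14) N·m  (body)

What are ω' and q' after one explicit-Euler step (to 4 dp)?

α = I⁻¹(τ − ω×Iω) = (-0.9280, -0.1920, -2.6833)
new body rate ω' = (-1.3186, 1.3962, 0.1463)
2q̇ = q⊗(0,ω) = (-0.9782921, 1.2609896, -1.0000731, 0.3777565)
q + ½dt·q⊗(0,ω), renormalized = (-0.8128, -0.1345, 0.5625, -0.0693)

ω' = (-1.3186, 1.3962, 0.1463)
q' = (-0.8128, -0.1345, 0.5625, -0.0693)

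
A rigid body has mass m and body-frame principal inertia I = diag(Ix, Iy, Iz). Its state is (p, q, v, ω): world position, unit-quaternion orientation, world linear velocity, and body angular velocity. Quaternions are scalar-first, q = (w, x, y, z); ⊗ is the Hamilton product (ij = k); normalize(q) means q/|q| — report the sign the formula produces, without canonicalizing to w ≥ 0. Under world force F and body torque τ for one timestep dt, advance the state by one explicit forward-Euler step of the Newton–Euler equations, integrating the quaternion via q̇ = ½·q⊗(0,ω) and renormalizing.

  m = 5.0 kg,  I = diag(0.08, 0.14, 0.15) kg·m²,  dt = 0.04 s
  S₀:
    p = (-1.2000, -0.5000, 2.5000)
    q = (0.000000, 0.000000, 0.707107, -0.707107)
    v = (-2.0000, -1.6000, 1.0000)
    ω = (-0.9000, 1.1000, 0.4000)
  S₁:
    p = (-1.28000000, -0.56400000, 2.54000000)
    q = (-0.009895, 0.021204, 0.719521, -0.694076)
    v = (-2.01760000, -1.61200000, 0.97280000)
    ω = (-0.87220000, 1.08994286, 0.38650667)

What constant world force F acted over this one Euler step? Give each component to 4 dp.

velocity change Δv = (-0.01760000, -0.01200000, -0.02720000)
m·(v₁−v₀)/dt = (-2.2000, -1.5000, -3.4000)

F = (-2.2000, -1.5000, -3.4000)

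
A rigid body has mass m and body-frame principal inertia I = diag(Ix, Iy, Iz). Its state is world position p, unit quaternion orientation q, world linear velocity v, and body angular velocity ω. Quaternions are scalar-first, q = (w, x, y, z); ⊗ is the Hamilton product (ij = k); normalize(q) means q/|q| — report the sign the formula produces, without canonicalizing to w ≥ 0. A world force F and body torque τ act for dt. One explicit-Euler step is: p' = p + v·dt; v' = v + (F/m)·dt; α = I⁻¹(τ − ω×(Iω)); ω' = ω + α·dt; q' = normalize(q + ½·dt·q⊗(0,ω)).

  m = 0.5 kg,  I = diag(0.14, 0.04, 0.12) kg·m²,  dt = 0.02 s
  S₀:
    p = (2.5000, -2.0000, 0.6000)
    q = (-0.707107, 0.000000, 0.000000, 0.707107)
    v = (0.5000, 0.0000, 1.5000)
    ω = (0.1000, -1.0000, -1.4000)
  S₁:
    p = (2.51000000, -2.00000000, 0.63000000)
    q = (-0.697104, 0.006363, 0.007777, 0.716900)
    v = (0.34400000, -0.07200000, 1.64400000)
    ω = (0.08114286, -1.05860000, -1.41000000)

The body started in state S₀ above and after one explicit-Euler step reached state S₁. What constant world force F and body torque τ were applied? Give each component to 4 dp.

Δv = v₁−v₀ = (-0.15600000, -0.07200000, 0.14400000)
applied force F = (-3.9000, -1.8000, 3.6000)
ω₁ − ω₀ = (-0.01885714, -0.05860000, -0.01000000)
applied torque τ = (-0.0200, -0.1200, -0.0500)

F = (-3.9000, -1.8000, 3.6000)
τ = (-0.0200, -0.1200, -0.0500)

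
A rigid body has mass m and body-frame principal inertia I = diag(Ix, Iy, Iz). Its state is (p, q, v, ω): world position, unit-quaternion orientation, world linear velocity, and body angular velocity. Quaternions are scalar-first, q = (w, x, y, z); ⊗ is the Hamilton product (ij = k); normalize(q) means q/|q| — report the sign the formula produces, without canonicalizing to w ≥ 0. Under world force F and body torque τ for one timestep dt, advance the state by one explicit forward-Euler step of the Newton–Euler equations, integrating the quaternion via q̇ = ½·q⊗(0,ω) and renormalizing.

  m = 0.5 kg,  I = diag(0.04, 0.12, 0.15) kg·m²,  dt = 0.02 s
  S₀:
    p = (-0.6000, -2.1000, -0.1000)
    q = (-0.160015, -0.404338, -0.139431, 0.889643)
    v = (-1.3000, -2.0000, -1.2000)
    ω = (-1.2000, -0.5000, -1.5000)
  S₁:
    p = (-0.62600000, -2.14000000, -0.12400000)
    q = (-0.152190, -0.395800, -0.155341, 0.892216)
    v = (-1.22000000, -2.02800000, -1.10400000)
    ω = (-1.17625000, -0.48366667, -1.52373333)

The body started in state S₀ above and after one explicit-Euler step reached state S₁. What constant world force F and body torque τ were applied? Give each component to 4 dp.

Δω = ω₁−ω₀ = (0.02375000, 0.01633333, -0.02373333)
precession coupling = (0.0225, -0.1980, 0.0480)
τ = I·(Δω/dt) + ω₀×(Iω₀) = (0.0700, -0.1000, -0.1300)
Δv = v₁−v₀ = (0.08000000, -0.02800000, 0.09600000)
applied force F = (2.0000, -0.7000, 2.4000)

F = (2.0000, -0.7000, 2.4000)
τ = (0.0700, -0.1000, -0.1300)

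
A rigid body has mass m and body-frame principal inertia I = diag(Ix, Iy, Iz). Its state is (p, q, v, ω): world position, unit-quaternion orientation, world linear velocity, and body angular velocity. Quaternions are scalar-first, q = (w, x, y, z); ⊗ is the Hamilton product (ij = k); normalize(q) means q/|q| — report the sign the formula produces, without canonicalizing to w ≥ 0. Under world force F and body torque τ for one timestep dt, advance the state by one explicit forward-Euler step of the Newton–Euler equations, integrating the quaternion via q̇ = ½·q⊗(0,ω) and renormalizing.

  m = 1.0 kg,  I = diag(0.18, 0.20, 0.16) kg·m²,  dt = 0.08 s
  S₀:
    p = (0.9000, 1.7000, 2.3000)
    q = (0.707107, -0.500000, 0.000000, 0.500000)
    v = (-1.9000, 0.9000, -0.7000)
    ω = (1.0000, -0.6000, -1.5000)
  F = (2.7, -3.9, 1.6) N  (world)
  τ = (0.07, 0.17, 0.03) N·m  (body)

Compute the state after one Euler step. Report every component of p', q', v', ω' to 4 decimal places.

p' = (0.7480, 1.7720, 2.2440)
q' = (0.7549, -0.4584, -0.0269, 0.4682)
v' = (-1.6840, 0.5880, -0.5720)
ω' = (1.0471, -0.5200, -1.4790)

linear accel F/m = (2.7000, -3.9000, 1.6000)
new position p' = (0.7480, 1.7720, 2.2440)
v' = v + a·dt = (-1.6840, 0.5880, -0.5720)
α = I⁻¹(τ − ω×Iω) = (0.5889, 1.0000, 0.2625)
new body rate ω' = (1.0471, -0.5200, -1.4790)
q⊗(0,ω) = (1.2500000, 1.0071070, -0.6742642, -0.7606605)
q + ½dt·q⊗(0,ω), renormalized = (0.7549, -0.4584, -0.0269, 0.4682)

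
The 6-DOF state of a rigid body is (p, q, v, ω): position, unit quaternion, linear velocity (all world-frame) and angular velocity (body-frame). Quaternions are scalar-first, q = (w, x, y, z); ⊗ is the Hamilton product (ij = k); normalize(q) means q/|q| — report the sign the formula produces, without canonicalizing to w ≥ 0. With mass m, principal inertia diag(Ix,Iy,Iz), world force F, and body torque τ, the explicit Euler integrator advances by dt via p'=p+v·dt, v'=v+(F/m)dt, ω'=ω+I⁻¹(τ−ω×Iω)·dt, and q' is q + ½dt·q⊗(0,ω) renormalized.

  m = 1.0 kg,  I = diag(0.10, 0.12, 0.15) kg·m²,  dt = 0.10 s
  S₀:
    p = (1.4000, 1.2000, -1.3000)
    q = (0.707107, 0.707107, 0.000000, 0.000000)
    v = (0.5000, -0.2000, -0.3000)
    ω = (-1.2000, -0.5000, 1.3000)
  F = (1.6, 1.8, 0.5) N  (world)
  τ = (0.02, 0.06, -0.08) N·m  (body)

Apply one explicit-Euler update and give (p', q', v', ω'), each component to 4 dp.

p' = (1.4500, 1.1800, -1.3300)
q' = (0.7464, 0.6619, -0.0634, 0.0282)
v' = (0.6600, -0.0200, -0.2500)
ω' = (-1.1605, -0.5150, 1.2387)

p + v·dt = (1.4500, 1.1800, -1.3300)
v' = v + a·dt = (0.6600, -0.0200, -0.2500)
ω×(Iω) gyroscopic = (-0.0195, 0.0780, 0.0120)
α = I⁻¹(τ − ω×Iω) = (0.3950, -0.1500, -0.6133)
ω' = ω + α·dt = (-1.1605, -0.5150, 1.2387)
2q̇ = q⊗(0,ω) = (0.8485284, -0.8485284, -1.2727926, 0.5656856)
updated quaternion q' = (0.7464, 0.6619, -0.0634, 0.0282)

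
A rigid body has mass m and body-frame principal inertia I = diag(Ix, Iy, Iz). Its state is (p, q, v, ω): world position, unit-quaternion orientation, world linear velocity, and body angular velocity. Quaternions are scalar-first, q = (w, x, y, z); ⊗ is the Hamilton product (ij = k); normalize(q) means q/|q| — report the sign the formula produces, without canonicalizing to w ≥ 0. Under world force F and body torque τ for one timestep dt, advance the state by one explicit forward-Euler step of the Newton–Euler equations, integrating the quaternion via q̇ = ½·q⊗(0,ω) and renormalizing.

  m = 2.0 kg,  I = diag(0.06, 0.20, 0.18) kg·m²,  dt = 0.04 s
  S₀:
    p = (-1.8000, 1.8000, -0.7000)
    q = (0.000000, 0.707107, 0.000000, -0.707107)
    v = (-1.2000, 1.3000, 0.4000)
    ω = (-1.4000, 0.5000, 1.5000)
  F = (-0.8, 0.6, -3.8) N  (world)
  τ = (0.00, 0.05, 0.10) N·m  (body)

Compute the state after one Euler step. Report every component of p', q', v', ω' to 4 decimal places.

ω×(Iω) gyroscopic = (-0.0150, 0.2520, -0.0980)
(τ − ω×Iω)/I = (0.2500, -1.0100, 1.1000)
ω' = ω + α·dt = (-1.3900, 0.4596, 1.5440)
Hamilton product q⊗(0,ω) = (2.0506103, 0.3535535, -0.0707107, 0.3535535)
q + ½dt·q⊗(0,ω), renormalized = (0.0410, 0.7135, -0.0014, -0.6994)
new position p' = (-1.8480, 1.8520, -0.6840)
new velocity v' = (-1.2160, 1.3120, 0.3240)

p' = (-1.8480, 1.8520, -0.6840)
q' = (0.0410, 0.7135, -0.0014, -0.6994)
v' = (-1.2160, 1.3120, 0.3240)
ω' = (-1.3900, 0.4596, 1.5440)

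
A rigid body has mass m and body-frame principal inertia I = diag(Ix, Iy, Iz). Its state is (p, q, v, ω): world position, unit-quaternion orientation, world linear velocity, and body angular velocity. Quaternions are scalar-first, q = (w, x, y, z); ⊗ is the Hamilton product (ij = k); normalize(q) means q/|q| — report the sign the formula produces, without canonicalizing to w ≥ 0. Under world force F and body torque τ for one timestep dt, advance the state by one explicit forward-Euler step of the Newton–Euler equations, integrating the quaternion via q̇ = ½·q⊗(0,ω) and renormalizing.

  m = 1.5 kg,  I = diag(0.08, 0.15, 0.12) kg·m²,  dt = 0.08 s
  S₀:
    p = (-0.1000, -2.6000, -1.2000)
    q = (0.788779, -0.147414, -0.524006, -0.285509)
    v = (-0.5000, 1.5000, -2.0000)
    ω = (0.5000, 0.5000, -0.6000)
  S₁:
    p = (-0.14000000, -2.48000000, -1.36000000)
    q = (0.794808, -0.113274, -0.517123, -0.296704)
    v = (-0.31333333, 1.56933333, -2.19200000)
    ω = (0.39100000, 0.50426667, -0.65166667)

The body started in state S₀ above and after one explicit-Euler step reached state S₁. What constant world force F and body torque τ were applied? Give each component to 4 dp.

ω₁ − ω₀ = (-0.10900000, 0.00426667, -0.05166667)
τ = I·(Δω/dt) + ω₀×(Iω₀) = (-0.1000, 0.0200, -0.0600)
v₁ − v₀ = (0.18666667, 0.06933333, -0.19200000)
m·(v₁−v₀)/dt = (3.5000, 1.3000, -3.6000)

F = (3.5000, 1.3000, -3.6000)
τ = (-0.1000, 0.0200, -0.0600)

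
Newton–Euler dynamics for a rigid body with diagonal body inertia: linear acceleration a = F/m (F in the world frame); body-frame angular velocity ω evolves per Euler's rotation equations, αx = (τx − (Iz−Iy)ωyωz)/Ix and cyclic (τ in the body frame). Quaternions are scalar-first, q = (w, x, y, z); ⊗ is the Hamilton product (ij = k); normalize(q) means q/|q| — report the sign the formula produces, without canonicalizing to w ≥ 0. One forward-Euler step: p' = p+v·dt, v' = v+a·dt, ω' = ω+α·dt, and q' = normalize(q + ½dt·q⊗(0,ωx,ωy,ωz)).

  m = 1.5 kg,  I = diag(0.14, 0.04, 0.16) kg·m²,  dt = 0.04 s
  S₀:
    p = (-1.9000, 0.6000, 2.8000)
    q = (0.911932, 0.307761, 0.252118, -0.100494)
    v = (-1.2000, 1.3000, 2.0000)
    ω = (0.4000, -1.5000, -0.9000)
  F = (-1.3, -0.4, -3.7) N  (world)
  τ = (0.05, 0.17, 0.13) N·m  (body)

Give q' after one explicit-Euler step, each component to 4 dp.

q' = (0.9146, 0.3073, 0.2293, -0.1281)

q⊗(0,ω) = (0.1646280, -0.0128744, -1.1311107, -1.3832275)
updated quaternion q' = (0.9146, 0.3073, 0.2293, -0.1281)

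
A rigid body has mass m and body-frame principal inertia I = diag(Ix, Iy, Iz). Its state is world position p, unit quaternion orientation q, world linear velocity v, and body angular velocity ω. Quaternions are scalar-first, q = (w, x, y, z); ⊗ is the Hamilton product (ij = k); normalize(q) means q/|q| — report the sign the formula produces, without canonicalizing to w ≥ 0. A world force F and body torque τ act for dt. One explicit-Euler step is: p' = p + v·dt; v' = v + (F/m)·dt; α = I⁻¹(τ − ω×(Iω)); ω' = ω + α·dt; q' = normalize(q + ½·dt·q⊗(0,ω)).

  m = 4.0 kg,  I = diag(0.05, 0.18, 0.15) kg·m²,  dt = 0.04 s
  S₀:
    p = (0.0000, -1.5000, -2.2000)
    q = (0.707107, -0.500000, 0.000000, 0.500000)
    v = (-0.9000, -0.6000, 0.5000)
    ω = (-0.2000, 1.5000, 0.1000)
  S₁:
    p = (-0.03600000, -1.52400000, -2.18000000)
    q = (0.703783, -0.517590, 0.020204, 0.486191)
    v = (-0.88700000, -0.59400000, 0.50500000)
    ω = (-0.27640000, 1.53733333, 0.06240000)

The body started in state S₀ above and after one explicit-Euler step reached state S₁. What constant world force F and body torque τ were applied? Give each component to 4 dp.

F = (1.3000, 0.6000, 0.5000)
τ = (-0.1000, 0.1700, -0.1800)

Δv = v₁−v₀ = (0.01300000, 0.00600000, 0.00500000)
F = m·Δv/dt = (1.3000, 0.6000, 0.5000)
ω₁ − ω₀ = (-0.07640000, 0.03733333, -0.03760000)
ω₀×(Iω₀) = (-0.0045, 0.0020, -0.0390)
τ = I·(Δω/dt) + ω₀×(Iω₀) = (-0.1000, 0.1700, -0.1800)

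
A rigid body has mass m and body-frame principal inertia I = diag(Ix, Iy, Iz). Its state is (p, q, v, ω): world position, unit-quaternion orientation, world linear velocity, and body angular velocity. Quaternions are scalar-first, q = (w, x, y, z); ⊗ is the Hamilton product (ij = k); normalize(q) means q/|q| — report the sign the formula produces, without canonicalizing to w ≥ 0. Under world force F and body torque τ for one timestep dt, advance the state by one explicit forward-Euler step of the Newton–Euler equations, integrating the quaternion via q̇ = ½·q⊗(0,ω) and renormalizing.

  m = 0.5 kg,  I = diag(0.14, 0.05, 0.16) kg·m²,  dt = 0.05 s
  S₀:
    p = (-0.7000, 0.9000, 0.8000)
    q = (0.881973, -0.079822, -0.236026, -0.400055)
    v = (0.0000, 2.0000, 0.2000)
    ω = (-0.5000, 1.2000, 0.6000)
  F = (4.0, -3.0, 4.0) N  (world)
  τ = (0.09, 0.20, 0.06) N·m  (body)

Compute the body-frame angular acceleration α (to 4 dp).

ω×(Iω) gyroscopic = (0.0792, 0.0060, 0.0540)
angular accel α = (0.0771, 3.8800, 0.0375)

α = (0.0771, 3.8800, 0.0375)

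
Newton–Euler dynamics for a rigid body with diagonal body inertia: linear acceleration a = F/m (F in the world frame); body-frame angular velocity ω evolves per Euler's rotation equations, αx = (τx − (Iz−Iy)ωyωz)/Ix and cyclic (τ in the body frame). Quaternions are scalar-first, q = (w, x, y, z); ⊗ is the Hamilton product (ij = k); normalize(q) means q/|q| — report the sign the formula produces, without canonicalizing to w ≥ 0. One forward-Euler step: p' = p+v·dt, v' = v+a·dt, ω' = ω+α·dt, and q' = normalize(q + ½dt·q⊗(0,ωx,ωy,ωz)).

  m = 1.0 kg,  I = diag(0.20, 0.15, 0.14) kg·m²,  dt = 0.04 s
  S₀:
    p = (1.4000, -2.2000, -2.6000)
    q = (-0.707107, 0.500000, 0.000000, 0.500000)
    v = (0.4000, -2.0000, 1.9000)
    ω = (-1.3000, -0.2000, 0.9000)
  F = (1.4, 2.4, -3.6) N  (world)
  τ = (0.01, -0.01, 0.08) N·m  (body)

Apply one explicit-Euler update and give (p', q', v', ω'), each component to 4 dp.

linear accel F/m = (1.4000, 2.4000, -3.6000)
new position p' = (1.4160, -2.2800, -2.5240)
v' = v + a·dt = (0.4560, -1.9040, 1.7560)
precession coupling ω×(Iω) = (0.0018, -0.0702, -0.0130)
(τ − ω×Iω)/I = (0.0410, 0.4013, 0.6643)
new body rate ω' = (-1.2984, -0.1839, 0.9266)
2q̇ = q⊗(0,ω) = (0.2000000, 1.0192391, -0.9585786, -0.7363963)
q' = normalize(q + ½dt·q⊗(0,ω)) = (-0.7027, 0.5201, -0.0192, 0.4850)

p' = (1.4160, -2.2800, -2.5240)
q' = (-0.7027, 0.5201, -0.0192, 0.4850)
v' = (0.4560, -1.9040, 1.7560)
ω' = (-1.2984, -0.1839, 0.9266)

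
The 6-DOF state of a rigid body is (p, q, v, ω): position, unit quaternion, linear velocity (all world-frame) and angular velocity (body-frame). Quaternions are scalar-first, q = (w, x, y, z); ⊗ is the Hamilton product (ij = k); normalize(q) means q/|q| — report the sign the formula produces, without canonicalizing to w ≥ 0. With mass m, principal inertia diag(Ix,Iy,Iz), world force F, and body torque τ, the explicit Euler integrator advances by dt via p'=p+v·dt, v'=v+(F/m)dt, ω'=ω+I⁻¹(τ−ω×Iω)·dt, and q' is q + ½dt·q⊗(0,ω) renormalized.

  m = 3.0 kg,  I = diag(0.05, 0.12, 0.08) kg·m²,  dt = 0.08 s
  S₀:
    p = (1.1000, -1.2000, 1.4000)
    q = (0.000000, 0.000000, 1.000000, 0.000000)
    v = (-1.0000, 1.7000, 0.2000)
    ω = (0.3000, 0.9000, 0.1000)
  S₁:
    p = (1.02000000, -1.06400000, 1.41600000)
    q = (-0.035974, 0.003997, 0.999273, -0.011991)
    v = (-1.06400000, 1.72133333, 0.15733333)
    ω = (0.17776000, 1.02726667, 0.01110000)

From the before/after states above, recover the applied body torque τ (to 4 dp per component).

τ = (-0.0800, 0.1900, -0.0700)

Δω = ω₁−ω₀ = (-0.12224000, 0.12726667, -0.08890000)
ω₀×(Iω₀) = (-0.0036, -0.0009, 0.0189)
τ = I·(Δω/dt) + ω₀×(Iω₀) = (-0.0800, 0.1900, -0.0700)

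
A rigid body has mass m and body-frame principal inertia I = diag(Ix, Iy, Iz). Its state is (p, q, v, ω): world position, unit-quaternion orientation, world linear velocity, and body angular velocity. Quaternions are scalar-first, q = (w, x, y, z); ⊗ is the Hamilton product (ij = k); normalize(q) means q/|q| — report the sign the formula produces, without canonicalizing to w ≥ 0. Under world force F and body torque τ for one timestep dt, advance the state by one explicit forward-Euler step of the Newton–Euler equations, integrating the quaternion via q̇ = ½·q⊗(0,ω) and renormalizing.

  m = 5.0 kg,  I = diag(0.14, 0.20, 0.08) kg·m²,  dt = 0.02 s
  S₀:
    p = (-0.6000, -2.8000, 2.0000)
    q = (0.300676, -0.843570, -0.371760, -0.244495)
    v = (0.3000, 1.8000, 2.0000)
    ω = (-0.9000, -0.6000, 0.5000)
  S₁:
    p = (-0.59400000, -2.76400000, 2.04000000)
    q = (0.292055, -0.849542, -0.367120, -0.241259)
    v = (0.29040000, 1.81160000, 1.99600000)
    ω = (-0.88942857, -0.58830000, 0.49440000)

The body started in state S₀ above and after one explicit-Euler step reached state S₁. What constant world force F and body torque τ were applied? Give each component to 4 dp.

F = (-2.4000, 2.9000, -1.0000)
τ = (0.1100, 0.0900, 0.0100)

Δv = v₁−v₀ = (-0.00960000, 0.01160000, -0.00400000)
m·(v₁−v₀)/dt = (-2.4000, 2.9000, -1.0000)
Δω = ω₁−ω₀ = (0.01057143, 0.01170000, -0.00560000)
I·α + gyro = (0.1100, 0.0900, 0.0100)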